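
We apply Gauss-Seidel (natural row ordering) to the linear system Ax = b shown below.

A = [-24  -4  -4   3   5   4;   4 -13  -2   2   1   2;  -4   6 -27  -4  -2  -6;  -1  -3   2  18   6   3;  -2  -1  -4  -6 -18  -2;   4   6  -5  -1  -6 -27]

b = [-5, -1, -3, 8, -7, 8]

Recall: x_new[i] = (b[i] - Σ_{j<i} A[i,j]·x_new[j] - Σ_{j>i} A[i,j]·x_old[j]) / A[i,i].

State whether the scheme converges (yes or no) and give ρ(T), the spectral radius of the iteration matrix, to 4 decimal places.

yes, ρ = 0.1686

Split A = D + L + U, D = diag(-24, -13, -27, 18, -18, -27).
Gauss-Seidel: T = -(D+L)⁻¹U, row 0 first, T[0,2] = -(-4)/(-24) = -0.1667; later rows by forward substitution.
  T[0,:] = [+0.0000, -0.1667, -0.1667, +0.1250, +0.2083, +0.1667]
  T[1,:] = [+0.0000, -0.0513, -0.2051, +0.1923, +0.1410, +0.2051]
  T[2,:] = [+0.0000, +0.0133, -0.0209, -0.1239, -0.0736, -0.2013]
  T[3,:] = [+0.0000, -0.0193, -0.0411, +0.0528, -0.2901, -0.1008]
  T[4,:] = [+0.0000, +0.0248, +0.0483, -0.0146, +0.0821, -0.0627]
  T[5,:] = [+0.0000, -0.0434, -0.0756, +0.0855, +0.0683, +0.1252]
moduli |λ_i(T)| = 0.1686, 0.1266, 0.1266, 0.1208, 0.0638, 0.0000.
ρ(T) = max|λ| = 0.1686; 0.1686 < 1 ⇒ converges.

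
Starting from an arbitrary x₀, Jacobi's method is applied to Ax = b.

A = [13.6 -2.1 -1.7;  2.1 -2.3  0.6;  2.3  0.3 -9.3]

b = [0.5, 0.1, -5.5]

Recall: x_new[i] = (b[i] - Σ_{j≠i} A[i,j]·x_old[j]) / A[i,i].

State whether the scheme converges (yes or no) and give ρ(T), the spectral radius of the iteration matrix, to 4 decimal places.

yes, ρ = 0.4583

Split A = D + L + U, D = diag(13.6, -2.3, -9.3).
Jacobi T = -D⁻¹(L+U): T[1,0] = -(2.1)/(-2.3) = +0.9130; T[1,1] = 0.
  T[0,:] = [+0.0000 +0.1544 +0.1250]
  T[1,:] = [+0.9130 +0.0000 +0.2609]
  T[2,:] = [+0.2473 +0.0323 +0.0000]
|λ(T)| sorted: 0.4583, 0.3800, 0.0783.
ρ = 0.4583; 0.4583 < 1: convergent.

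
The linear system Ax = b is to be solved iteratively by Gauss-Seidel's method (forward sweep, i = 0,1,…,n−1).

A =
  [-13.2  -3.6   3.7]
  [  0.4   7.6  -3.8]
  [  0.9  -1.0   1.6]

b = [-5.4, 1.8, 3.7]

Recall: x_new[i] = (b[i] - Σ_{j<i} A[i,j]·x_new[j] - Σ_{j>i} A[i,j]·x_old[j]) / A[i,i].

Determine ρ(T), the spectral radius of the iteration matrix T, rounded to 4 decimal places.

0.3683

A = D + L + U where D = diag(-13.2, 7.6, 1.6).
GS T = -(D+L)⁻¹U: row 0 first, T[0,2] = -(3.7)/(-13.2) = +0.2803; later rows by forward substitution.
  T[0,:] = [+0.0000, -0.2727, +0.2803]
  T[1,:] = [+0.0000, +0.0144, +0.4852]
  T[2,:] = [+0.0000, +0.1624, +0.1456]
|λ(T)| sorted: 0.3683, 0.2083, 0.0000.
spectral radius ρ = 0.3683; 0.3683 < 1 ⇒ converges.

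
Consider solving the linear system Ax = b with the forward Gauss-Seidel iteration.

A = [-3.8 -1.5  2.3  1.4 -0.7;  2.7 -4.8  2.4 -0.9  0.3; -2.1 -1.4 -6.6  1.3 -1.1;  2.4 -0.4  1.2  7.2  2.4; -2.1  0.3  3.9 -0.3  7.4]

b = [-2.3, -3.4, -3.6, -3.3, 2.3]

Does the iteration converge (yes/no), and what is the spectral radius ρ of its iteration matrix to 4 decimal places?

Let D = diag(-3.8, -4.8, -6.6, 7.2, 7.4); L, U the strict triangles.
GS T = -(D+L)⁻¹U: row 0 first, T[0,3] = -(1.4)/(-3.8) = +0.3684; later rows by forward substitution.
  T[0,:] = [+0.0000  -0.3947  +0.6053  +0.3684  -0.1842]
  T[1,:] = [+0.0000  -0.2220  +0.8405  +0.0197  -0.0411]
  T[2,:] = [+0.0000  +0.1727  -0.3709  +0.0756  -0.0993]
  T[3,:] = [+0.0000  +0.0905  -0.0933  -0.1343  -0.2577]
  T[4,:] = [+0.0000  -0.1904  +0.3294  +0.0585  -0.0087]
|λ(T)| sorted: 0.6307, 0.1986, 0.1986, 0.1479, 0.0000.
ρ(T) = max|λ| = 0.6307; 0.6307 < 1, so it converges for any x₀.

yes, ρ = 0.6307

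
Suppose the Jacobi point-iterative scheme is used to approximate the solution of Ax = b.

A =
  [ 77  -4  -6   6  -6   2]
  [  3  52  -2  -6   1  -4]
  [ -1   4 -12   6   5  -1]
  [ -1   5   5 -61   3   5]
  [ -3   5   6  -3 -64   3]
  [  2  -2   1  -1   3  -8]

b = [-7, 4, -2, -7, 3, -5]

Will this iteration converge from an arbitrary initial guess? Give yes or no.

Write A = D+L+U with D = diag(77, 52, -12, -61, -64, -8).
Jacobi T = -D⁻¹(L+U): T[2,3] = -(6)/(-12) = +0.5000; T[2,2] = 0.
  T[0,:] = [+0.0000, +0.0519, +0.0779, -0.0779, +0.0779, -0.0260]
  T[1,:] = [-0.0577, +0.0000, +0.0385, +0.1154, -0.0192, +0.0769]
  T[2,:] = [-0.0833, +0.3333, +0.0000, +0.5000, +0.4167, -0.0833]
  T[3,:] = [-0.0164, +0.0820, +0.0820, +0.0000, +0.0492, +0.0820]
  T[4,:] = [-0.0469, +0.0781, +0.0938, -0.0469, +0.0000, +0.0469]
  T[5,:] = [+0.2500, -0.2500, +0.1250, -0.1250, +0.3750, +0.0000]
moduli |λ_i(T)| = 0.3685, 0.2840, 0.2317, 0.2317, 0.0814, 0.0007.
ρ = 0.3685; 0.3685 < 1 ⇒ converges.

yes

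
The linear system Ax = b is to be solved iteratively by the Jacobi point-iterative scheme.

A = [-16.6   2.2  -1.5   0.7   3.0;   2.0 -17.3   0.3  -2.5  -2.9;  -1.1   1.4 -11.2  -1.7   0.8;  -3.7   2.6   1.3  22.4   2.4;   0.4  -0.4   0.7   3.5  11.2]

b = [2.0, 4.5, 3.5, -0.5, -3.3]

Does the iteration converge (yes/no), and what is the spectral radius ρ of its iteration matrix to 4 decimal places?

Let D = diag(-16.6, -17.3, -11.2, 22.4, 11.2); L, U the strict triangles.
T_J = -D⁻¹(L+U): T[3,2] = -(1.3)/(22.4) = -0.0580; T[3,3] = 0.
  T[0,:] = [+0.0000, +0.1325, -0.0904, +0.0422, +0.1807]
  T[1,:] = [+0.1156, +0.0000, +0.0173, -0.1445, -0.1676]
  T[2,:] = [-0.0982, +0.1250, +0.0000, -0.1518, +0.0714]
  T[3,:] = [+0.1652, -0.1161, -0.0580, +0.0000, -0.1071]
  T[4,:] = [-0.0357, +0.0357, -0.0625, -0.3125, +0.0000]
|λ(T)| sorted: 0.3380, 0.1205, 0.1110, 0.1110, 0.0011.
spectral radius ρ = 0.3380; 0.3380 < 1 ⇒ converges.

yes, ρ = 0.3380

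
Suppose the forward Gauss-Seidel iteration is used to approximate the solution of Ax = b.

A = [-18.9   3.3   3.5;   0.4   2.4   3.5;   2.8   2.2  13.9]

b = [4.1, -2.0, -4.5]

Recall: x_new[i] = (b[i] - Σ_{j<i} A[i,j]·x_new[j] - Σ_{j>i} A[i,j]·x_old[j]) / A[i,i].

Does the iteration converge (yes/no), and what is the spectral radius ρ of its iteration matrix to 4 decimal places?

Write A = D+L+U with D = diag(-18.9, 2.4, 13.9).
T_GS = -(D+L)⁻¹U: row 0 first, T[0,2] = -(3.5)/(-18.9) = +0.1852; later rows by forward substitution.
  T[0,:] = [+0.0000 +0.1746 +0.1852]
  T[1,:] = [+0.0000 -0.0291 -1.4892]
  T[2,:] = [+0.0000 -0.0306 +0.1984]
moduli |λ_i(T)| = 0.3264, 0.1571, 0.0000.
ρ = 0.3264; 0.3264 < 1: convergent.

yes, ρ = 0.3264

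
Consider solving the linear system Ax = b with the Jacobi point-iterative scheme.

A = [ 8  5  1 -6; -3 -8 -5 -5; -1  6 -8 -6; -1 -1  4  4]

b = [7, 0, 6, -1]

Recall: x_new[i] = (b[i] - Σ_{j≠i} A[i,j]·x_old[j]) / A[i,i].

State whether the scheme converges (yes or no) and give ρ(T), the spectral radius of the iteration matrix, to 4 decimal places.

Write A = D+L+U with D = diag(8, -8, -8, 4).
Jacobi: T = -D⁻¹(L+U), T[0,3] = -(-6)/(8) = +0.7500; T[0,0] = 0.
  T[0,:] = [+0.0000  -0.6250  -0.1250  +0.7500]
  T[1,:] = [-0.3750  +0.0000  -0.6250  -0.6250]
  T[2,:] = [-0.1250  +0.7500  +0.0000  -0.7500]
  T[3,:] = [+0.2500  +0.2500  -1.0000  +0.0000]
moduli |λ_i(T)| = 1.1351, 0.7349, 0.7349, 0.1983.
ρ(T) = max|λ| = 1.1351; 1.1351 > 1, so it fails to converge.

no, ρ = 1.1351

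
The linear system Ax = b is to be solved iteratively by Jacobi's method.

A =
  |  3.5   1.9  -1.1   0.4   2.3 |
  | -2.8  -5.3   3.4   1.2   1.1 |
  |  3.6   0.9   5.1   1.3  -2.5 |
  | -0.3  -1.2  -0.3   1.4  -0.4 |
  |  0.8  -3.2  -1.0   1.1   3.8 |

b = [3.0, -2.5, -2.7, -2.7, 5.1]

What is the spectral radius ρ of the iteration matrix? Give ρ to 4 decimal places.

1.1520

A = D + L + U where D = diag(3.5, -5.3, 5.1, 1.4, 3.8).
Jacobi: T = -D⁻¹(L+U), T[1,4] = -(1.1)/(-5.3) = +0.2075; T[1,1] = 0.
  T[0,:] = [+0.0000, -0.5429, +0.3143, -0.1143, -0.6571]
  T[1,:] = [-0.5283, +0.0000, +0.6415, +0.2264, +0.2075]
  T[2,:] = [-0.7059, -0.1765, +0.0000, -0.2549, +0.4902]
  T[3,:] = [+0.2143, +0.8571, +0.2143, +0.0000, +0.2857]
  T[4,:] = [-0.2105, +0.8421, +0.2632, -0.2895, +0.0000]
eigenvalue magnitudes: 1.1520, 0.7889, 0.7889, 0.3652, 0.3652.
ρ = 1.1520; 1.1520 > 1 ⇒ diverges.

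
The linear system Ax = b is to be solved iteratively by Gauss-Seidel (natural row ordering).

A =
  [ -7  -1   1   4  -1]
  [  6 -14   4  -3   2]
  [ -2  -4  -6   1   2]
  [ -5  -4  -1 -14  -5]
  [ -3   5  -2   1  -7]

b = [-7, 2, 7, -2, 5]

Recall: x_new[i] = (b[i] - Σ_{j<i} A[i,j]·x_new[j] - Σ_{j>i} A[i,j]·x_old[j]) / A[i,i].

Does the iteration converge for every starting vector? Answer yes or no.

yes

Split A = D + L + U, D = diag(-7, -14, -6, -14, -7).
T_GS = -(D+L)⁻¹U: row 0 first, T[0,1] = -(-1)/(-7) = -0.1429; later rows by forward substitution.
  T[0,:] = [+0.0000, -0.1429, +0.1429, +0.5714, -0.1429]
  T[1,:] = [+0.0000, -0.0612, +0.3469, +0.0306, +0.0816]
  T[2,:] = [+0.0000, +0.0884, -0.2789, -0.0442, +0.3265]
  T[3,:] = [+0.0000, +0.0622, -0.1302, -0.2097, -0.3528]
  T[4,:] = [+0.0000, +0.0011, +0.2477, -0.2404, -0.0242]
|λ(T)| sorted: 0.5106, 0.4069, 0.3283, 0.0153, 0.0000.
spectral radius ρ = 0.5106; 0.5106 < 1, so it converges for any x₀.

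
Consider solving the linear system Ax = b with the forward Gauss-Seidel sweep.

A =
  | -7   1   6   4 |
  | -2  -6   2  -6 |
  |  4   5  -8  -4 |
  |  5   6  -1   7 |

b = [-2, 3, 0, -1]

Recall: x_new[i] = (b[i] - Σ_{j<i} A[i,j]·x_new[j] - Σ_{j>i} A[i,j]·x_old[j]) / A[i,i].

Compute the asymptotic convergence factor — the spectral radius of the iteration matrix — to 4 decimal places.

1.2599

Split A = D + L + U, D = diag(-7, -6, -8, 7).
T_GS = -(D+L)⁻¹U: row 0 first, T[0,1] = -(1)/(-7) = +0.1429; later rows by forward substitution.
  T[0,:] = [+0.0000, +0.1429, +0.8571, +0.5714]
  T[1,:] = [+0.0000, -0.0476, +0.0476, -1.1905]
  T[2,:] = [+0.0000, +0.0417, +0.4583, -0.9583]
  T[3,:] = [+0.0000, -0.0553, -0.5876, +0.4753]
moduli |λ_i(T)| = 1.2599, 0.3333, 0.0405, 0.0000.
ρ = 1.2599; 1.2599 > 1, so it fails to converge.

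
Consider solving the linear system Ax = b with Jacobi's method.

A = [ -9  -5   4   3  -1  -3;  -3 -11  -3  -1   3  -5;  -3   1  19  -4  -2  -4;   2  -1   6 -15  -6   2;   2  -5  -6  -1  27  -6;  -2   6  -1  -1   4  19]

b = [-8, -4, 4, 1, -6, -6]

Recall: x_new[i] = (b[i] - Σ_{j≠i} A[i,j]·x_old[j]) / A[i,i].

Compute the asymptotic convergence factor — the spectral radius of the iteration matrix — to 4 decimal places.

0.7902

Split A = D + L + U, D = diag(-9, -11, 19, -15, 27, 19).
Jacobi T = -D⁻¹(L+U): T[1,4] = -(3)/(-11) = +0.2727; T[1,1] = 0.
  T[0,:] = [+0.0000, -0.5556, +0.4444, +0.3333, -0.1111, -0.3333]
  T[1,:] = [-0.2727, +0.0000, -0.2727, -0.0909, +0.2727, -0.4545]
  T[2,:] = [+0.1579, -0.0526, +0.0000, +0.2105, +0.1053, +0.2105]
  T[3,:] = [+0.1333, -0.0667, +0.4000, +0.0000, -0.4000, +0.1333]
  T[4,:] = [-0.0741, +0.1852, +0.2222, +0.0370, +0.0000, +0.2222]
  T[5,:] = [+0.1053, -0.3158, +0.0526, +0.0526, -0.2105, +0.0000]
moduli |λ_i(T)| = 0.7902, 0.4684, 0.4684, 0.1335, 0.1335, 0.0392.
spectral radius ρ = 0.7902; 0.7902 < 1, so it converges for any x₀.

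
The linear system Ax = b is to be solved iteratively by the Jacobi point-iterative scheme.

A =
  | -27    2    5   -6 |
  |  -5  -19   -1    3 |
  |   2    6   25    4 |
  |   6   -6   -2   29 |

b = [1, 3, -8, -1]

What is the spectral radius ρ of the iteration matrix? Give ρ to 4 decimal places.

0.3654

Let D = diag(-27, -19, 25, 29); L, U the strict triangles.
Jacobi: T = -D⁻¹(L+U), T[1,0] = -(-5)/(-19) = -0.2632; T[1,1] = 0.
  T[0,:] = [+0.0000  +0.0741  +0.1852  -0.2222]
  T[1,:] = [-0.2632  +0.0000  -0.0526  +0.1579]
  T[2,:] = [-0.0800  -0.2400  +0.0000  -0.1600]
  T[3,:] = [-0.2069  +0.2069  +0.0690  +0.0000]
eigenvalue magnitudes: 0.3654, 0.2660, 0.2660, 0.0541.
ρ(T) = max|λ| = 0.3654; 0.3654 < 1: convergent.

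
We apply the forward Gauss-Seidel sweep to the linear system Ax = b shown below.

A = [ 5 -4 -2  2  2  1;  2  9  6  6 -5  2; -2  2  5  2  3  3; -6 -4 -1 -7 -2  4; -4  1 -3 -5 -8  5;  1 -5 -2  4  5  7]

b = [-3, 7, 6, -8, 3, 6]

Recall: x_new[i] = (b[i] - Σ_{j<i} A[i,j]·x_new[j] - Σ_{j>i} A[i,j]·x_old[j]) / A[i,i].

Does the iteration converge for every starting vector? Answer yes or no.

no

Write A = D+L+U with D = diag(5, 9, 5, -7, -8, 7).
T_GS = -(D+L)⁻¹U: row 0 first, T[0,3] = -(2)/(5) = -0.4000; later rows by forward substitution.
  T[0,:] = [+0.0000 +0.8000 +0.4000 -0.4000 -0.4000 -0.2000]
  T[1,:] = [+0.0000 -0.1778 -0.7556 -0.5778 +0.6444 -0.1778]
  T[2,:] = [+0.0000 +0.3911 +0.4622 -0.3289 -1.0178 -0.6089]
  T[3,:] = [+0.0000 -0.6400 +0.0229 +0.7200 -0.1657 +0.9314]
  T[4,:] = [+0.0000 -0.1689 -0.4821 -0.1989 +0.7658 +0.3490]
  T[5,:] = [+0.0000 +0.3568 -0.1335 -0.7189 -0.2256 -1.0539]
moduli |λ_i(T)| = 1.2338, 0.4778, 0.4778, 0.3126, 0.0618, 0.0000.
ρ(T) = max|λ| = 1.2338; 1.2338 > 1 ⇒ diverges.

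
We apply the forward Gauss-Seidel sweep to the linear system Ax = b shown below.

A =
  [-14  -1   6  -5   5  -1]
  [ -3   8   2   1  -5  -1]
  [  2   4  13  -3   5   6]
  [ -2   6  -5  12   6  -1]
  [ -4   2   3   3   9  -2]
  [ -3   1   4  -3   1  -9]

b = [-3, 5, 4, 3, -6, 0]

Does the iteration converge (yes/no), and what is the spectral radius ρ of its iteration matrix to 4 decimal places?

Split A = D + L + U, D = diag(-14, 8, 13, 12, 9, -9).
Gauss-Seidel: T = -(D+L)⁻¹U, row 0 first, T[0,3] = -(-5)/(-14) = -0.3571; later rows by forward substitution.
  T[0,:] = [+0.0000 -0.0714 +0.4286 -0.3571 +0.3571 -0.0714]
  T[1,:] = [+0.0000 -0.0268 -0.0893 -0.2589 +0.7589 +0.0982]
  T[2,:] = [+0.0000 +0.0192 -0.0385 +0.3654 -0.6731 -0.4808]
  T[3,:] = [+0.0000 +0.0095 +0.1000 +0.2222 -1.1004 -0.1780]
  T[4,:] = [+0.0000 -0.0354 +0.1898 -0.2970 +0.5812 +0.3882]
  T[5,:] = [+0.0000 +0.0223 -0.1821 +0.1456 +0.0975 -0.0765]
|λ(T)| sorted: 0.8655, 0.4658, 0.1703, 0.1117, 0.0199, 0.0000.
spectral radius ρ = 0.8655; 0.8655 < 1: convergent.

yes, ρ = 0.8655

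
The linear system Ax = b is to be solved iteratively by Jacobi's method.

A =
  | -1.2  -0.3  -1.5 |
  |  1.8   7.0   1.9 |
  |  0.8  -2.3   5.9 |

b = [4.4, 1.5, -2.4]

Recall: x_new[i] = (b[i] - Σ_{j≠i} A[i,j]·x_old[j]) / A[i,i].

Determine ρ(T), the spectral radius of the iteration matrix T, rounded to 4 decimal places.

Diagonal D = diag(-1.2, 7, 5.9); L, U strict lower/upper.
T_J = -D⁻¹(L+U): T[0,1] = -(-0.3)/(-1.2) = -0.2500; T[0,0] = 0.
  T[0,:] = [+0.0000 -0.2500 -1.2500]
  T[1,:] = [-0.2571 +0.0000 -0.2714]
  T[2,:] = [-0.1356 +0.3898 +0.0000]
moduli |λ_i(T)| = 0.5745, 0.4495, 0.4495.
ρ = 0.5745; 0.5745 < 1, so it converges for any x₀.

0.5745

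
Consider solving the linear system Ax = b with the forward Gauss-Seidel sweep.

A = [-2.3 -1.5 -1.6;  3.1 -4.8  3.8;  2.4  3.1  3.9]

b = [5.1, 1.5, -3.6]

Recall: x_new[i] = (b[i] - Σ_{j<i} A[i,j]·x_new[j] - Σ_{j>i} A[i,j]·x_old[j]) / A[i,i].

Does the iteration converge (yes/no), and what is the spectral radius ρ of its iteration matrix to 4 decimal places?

yes, ρ = 0.7117

Diagonal D = diag(-2.3, -4.8, 3.9); L, U strict lower/upper.
T_GS = -(D+L)⁻¹U: row 0 first, T[0,2] = -(-1.6)/(-2.3) = -0.6957; later rows by forward substitution.
  T[0,:] = [+0.0000 -0.6522 -0.6957]
  T[1,:] = [+0.0000 -0.4212 +0.3424]
  T[2,:] = [+0.0000 +0.7361 +0.1559]
|λ(T)| sorted: 0.7117, 0.4464, 0.0000.
ρ = 0.7117; 0.7117 < 1: convergent.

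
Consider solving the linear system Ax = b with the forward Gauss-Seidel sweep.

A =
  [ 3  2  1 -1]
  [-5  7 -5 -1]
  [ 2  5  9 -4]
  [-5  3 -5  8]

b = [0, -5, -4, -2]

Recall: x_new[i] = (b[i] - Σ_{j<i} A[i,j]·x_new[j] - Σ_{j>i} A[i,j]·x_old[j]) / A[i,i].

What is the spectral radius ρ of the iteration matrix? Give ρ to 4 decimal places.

Split A = D + L + U, D = diag(3, 7, 9, 8).
GS T = -(D+L)⁻¹U: row 0 first, T[0,3] = -(-1)/(3) = +0.3333; later rows by forward substitution.
  T[0,:] = [+0.0000, -0.6667, -0.3333, +0.3333]
  T[1,:] = [+0.0000, -0.4762, +0.4762, +0.3810]
  T[2,:] = [+0.0000, +0.4127, -0.1905, +0.1587]
  T[3,:] = [+0.0000, +0.0198, -0.5060, +0.1647]
|roots of det(T-λI)|: 0.8519, 0.3940, 0.3940, 0.0000.
spectral radius ρ = 0.8519; 0.8519 < 1: convergent.

0.8519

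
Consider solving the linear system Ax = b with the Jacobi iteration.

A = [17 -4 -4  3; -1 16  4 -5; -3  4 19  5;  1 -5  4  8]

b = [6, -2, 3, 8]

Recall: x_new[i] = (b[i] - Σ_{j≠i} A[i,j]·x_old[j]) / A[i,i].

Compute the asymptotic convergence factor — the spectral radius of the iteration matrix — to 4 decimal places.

Split A = D + L + U, D = diag(17, 16, 19, 8).
Jacobi T = -D⁻¹(L+U): T[0,2] = -(-4)/(17) = +0.2353; T[0,0] = 0.
  T[0,:] = [+0.0000  +0.2353  +0.2353  -0.1765]
  T[1,:] = [+0.0625  +0.0000  -0.2500  +0.3125]
  T[2,:] = [+0.1579  -0.2105  +0.0000  -0.2632]
  T[3,:] = [-0.1250  +0.6250  -0.5000  +0.0000]
|λ(T)| sorted: 0.7191, 0.5144, 0.3305, 0.1258.
spectral radius ρ = 0.7191; 0.7191 < 1: convergent.

0.7191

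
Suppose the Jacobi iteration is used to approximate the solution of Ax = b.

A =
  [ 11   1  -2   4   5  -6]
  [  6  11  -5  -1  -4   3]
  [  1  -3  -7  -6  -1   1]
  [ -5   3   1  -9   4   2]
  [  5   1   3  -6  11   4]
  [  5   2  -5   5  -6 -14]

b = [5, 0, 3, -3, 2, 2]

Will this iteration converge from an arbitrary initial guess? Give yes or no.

Split A = D + L + U, D = diag(11, 11, -7, -9, 11, -14).
Jacobi: T = -D⁻¹(L+U), T[5,2] = -(-5)/(-14) = -0.3571; T[5,5] = 0.
  T[0,:] = [+0.0000, -0.0909, +0.1818, -0.3636, -0.4545, +0.5455]
  T[1,:] = [-0.5455, +0.0000, +0.4545, +0.0909, +0.3636, -0.2727]
  T[2,:] = [+0.1429, -0.4286, +0.0000, -0.8571, -0.1429, +0.1429]
  T[3,:] = [-0.5556, +0.3333, +0.1111, +0.0000, +0.4444, +0.2222]
  T[4,:] = [-0.4545, -0.0909, -0.2727, +0.5455, +0.0000, -0.3636]
  T[5,:] = [+0.3571, +0.1429, -0.3571, +0.3571, -0.4286, +0.0000]
|roots of det(T-λI)|: 1.1208, 0.6018, 0.4235, 0.4235, 0.4006, 0.4006.
ρ = 1.1208; 1.1208 > 1: divergent.

no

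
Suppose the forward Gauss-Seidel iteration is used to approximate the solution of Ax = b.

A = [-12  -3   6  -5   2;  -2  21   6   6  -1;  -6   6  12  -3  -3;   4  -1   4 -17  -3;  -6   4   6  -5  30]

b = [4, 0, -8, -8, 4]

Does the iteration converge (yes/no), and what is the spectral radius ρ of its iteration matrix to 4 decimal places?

yes, ρ = 0.5689

Diagonal D = diag(-12, 21, 12, -17, 30); L, U strict lower/upper.
T_GS = -(D+L)⁻¹U: row 0 first, T[0,2] = -(6)/(-12) = +0.5000; later rows by forward substitution.
  T[0,:] = [+0.0000 -0.2500 +0.5000 -0.4167 +0.1667]
  T[1,:] = [+0.0000 -0.0238 -0.2381 -0.3254 +0.0635]
  T[2,:] = [+0.0000 -0.1131 +0.3690 +0.2044 +0.3016]
  T[3,:] = [+0.0000 -0.0840 +0.2185 -0.0308 -0.0700]
  T[4,:] = [+0.0000 -0.0382 +0.0944 -0.0860 -0.0471]
|λ(T)| sorted: 0.5689, 0.2610, 0.0885, 0.0480, 0.0000.
ρ = 0.5689; 0.5689 < 1, so it converges for any x₀.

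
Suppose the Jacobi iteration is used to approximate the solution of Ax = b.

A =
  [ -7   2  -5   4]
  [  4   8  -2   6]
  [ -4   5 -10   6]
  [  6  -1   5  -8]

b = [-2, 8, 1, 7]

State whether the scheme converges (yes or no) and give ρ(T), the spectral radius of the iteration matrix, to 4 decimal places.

no, ρ = 1.3307

Diagonal D = diag(-7, 8, -10, -8); L, U strict lower/upper.
T_J = -D⁻¹(L+U): T[1,3] = -(6)/(8) = -0.7500; T[1,1] = 0.
  T[0,:] = [+0.0000, +0.2857, -0.7143, +0.5714]
  T[1,:] = [-0.5000, +0.0000, +0.2500, -0.7500]
  T[2,:] = [-0.4000, +0.5000, +0.0000, +0.6000]
  T[3,:] = [+0.7500, -0.1250, +0.6250, +0.0000]
|λ(T)| sorted: 1.3307, 0.6930, 0.4045, 0.4045.
ρ(T) = max|λ| = 1.3307; 1.3307 > 1 ⇒ diverges.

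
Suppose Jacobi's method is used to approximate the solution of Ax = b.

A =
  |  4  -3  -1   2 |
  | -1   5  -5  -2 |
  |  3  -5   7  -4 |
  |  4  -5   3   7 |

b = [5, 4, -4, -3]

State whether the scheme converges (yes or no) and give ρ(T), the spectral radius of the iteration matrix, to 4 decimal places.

no, ρ = 1.1499

Diagonal D = diag(4, 5, 7, 7); L, U strict lower/upper.
Jacobi T = -D⁻¹(L+U): T[1,0] = -(-1)/(5) = +0.2000; T[1,1] = 0.
  T[0,:] = [+0.0000 +0.7500 +0.2500 -0.5000]
  T[1,:] = [+0.2000 +0.0000 +1.0000 +0.4000]
  T[2,:] = [-0.4286 +0.7143 +0.0000 +0.5714]
  T[3,:] = [-0.5714 +0.7143 -0.4286 +0.0000]
eigenvalue magnitudes: 1.1499, 0.7616, 0.7616, 0.2448.
ρ(T) = max|λ| = 1.1499; 1.1499 > 1, so it fails to converge.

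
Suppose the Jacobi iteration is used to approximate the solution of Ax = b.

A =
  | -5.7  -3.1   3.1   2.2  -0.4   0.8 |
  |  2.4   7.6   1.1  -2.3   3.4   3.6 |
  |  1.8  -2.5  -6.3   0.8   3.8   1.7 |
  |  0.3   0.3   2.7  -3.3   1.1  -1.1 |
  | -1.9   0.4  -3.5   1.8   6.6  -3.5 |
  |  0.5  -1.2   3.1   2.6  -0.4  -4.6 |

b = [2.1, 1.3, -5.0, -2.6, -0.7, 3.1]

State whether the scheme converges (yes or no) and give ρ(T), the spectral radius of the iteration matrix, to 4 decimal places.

no, ρ = 1.3794

Write A = D+L+U with D = diag(-5.7, 7.6, -6.3, -3.3, 6.6, -4.6).
Jacobi T = -D⁻¹(L+U): T[0,5] = -(0.8)/(-5.7) = +0.1404; T[0,0] = 0.
  T[0,:] = [+0.0000, -0.5439, +0.5439, +0.3860, -0.0702, +0.1404]
  T[1,:] = [-0.3158, +0.0000, -0.1447, +0.3026, -0.4474, -0.4737]
  T[2,:] = [+0.2857, -0.3968, +0.0000, +0.1270, +0.6032, +0.2698]
  T[3,:] = [+0.0909, +0.0909, +0.8182, +0.0000, +0.3333, -0.3333]
  T[4,:] = [+0.2879, -0.0606, +0.5303, -0.2727, +0.0000, +0.5303]
  T[5,:] = [+0.1087, -0.2609, +0.6739, +0.5652, -0.0870, +0.0000]
|eigenvalues of T|: 1.3794, 0.6594, 0.6319, 0.6319, 0.2542, 0.1026.
ρ = 1.3794; 1.3794 > 1, so it fails to converge.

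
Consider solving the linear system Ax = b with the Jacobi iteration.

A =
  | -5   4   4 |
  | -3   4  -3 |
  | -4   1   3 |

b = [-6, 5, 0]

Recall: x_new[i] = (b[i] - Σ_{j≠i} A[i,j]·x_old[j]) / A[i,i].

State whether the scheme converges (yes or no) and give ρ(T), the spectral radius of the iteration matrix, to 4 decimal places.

no, ρ = 1.3627

Diagonal D = diag(-5, 4, 3); L, U strict lower/upper.
Jacobi: T = -D⁻¹(L+U), T[0,2] = -(4)/(-5) = +0.8000; T[0,0] = 0.
  T[0,:] = [+0.0000  +0.8000  +0.8000]
  T[1,:] = [+0.7500  +0.0000  +0.7500]
  T[2,:] = [+1.3333  -0.3333  +0.0000]
|λ(T)| sorted: 1.3627, 0.8361, 0.5266.
ρ = 1.3627; 1.3627 > 1: divergent.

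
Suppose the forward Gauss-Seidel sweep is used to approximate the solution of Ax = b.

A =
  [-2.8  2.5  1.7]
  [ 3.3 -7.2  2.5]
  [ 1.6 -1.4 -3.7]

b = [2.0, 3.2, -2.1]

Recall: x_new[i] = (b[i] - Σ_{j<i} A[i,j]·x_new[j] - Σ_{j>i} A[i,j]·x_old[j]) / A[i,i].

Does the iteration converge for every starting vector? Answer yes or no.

Let D = diag(-2.8, -7.2, -3.7); L, U the strict triangles.
T_GS = -(D+L)⁻¹U: row 0 first, T[0,1] = -(2.5)/(-2.8) = +0.8929; later rows by forward substitution.
  T[0,:] = [+0.0000 +0.8929 +0.6071]
  T[1,:] = [+0.0000 +0.4092 +0.6255]
  T[2,:] = [+0.0000 +0.2313 +0.0259]
|roots of det(T-λI)|: 0.6435, 0.2083, 0.0000.
ρ(T) = max|λ| = 0.6435; 0.6435 < 1, so it converges for any x₀.

yes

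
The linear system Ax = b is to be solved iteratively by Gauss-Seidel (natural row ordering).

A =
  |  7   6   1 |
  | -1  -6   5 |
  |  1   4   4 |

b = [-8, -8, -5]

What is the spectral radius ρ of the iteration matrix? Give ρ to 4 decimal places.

0.8812

Let D = diag(7, -6, 4); L, U the strict triangles.
GS T = -(D+L)⁻¹U: row 0 first, T[0,1] = -(6)/(7) = -0.8571; later rows by forward substitution.
  T[0,:] = [+0.0000  -0.8571  -0.1429]
  T[1,:] = [+0.0000  +0.1429  +0.8571]
  T[2,:] = [+0.0000  +0.0714  -0.8214]
|eigenvalues of T|: 0.8812, 0.2026, 0.0000.
ρ(T) = max|λ| = 0.8812; 0.8812 < 1: convergent.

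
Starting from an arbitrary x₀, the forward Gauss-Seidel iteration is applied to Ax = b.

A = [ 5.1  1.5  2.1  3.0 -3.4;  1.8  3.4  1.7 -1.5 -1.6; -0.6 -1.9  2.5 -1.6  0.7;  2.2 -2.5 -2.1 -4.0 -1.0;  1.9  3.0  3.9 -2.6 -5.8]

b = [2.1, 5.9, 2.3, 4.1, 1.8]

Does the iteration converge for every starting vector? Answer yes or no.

no

Split A = D + L + U, D = diag(5.1, 3.4, 2.5, -4, -5.8).
T_GS = -(D+L)⁻¹U: row 0 first, T[0,1] = -(1.5)/(5.1) = -0.2941; later rows by forward substitution.
  T[0,:] = [+0.0000  -0.2941  -0.4118  -0.5882  +0.6667]
  T[1,:] = [+0.0000  +0.1557  -0.2820  +0.7526  +0.1176]
  T[2,:] = [+0.0000  +0.0478  -0.3131  +1.0708  -0.0306]
  T[3,:] = [+0.0000  -0.2842  +0.1142  -1.3561  +0.0592]
  T[4,:] = [+0.0000  +0.1437  -0.5425  +1.5245  +0.2321]
moduli |λ_i(T)| = 1.3796, 0.2772, 0.2573, 0.0783, 0.0000.
ρ = 1.3796; 1.3796 > 1 ⇒ diverges.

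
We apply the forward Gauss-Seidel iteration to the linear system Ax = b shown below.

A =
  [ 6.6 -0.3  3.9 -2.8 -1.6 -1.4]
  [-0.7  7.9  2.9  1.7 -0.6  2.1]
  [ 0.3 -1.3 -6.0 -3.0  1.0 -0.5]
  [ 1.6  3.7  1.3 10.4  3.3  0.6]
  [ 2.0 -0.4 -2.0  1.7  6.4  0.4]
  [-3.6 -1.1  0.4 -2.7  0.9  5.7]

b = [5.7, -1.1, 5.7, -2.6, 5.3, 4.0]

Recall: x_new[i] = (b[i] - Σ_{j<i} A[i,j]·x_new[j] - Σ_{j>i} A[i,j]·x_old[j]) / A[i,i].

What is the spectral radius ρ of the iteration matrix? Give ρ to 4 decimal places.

0.5119

Diagonal D = diag(6.6, 7.9, -6, 10.4, 6.4, 5.7); L, U strict lower/upper.
Gauss-Seidel: T = -(D+L)⁻¹U, row 0 first, T[0,1] = -(-0.3)/(6.6) = +0.0455; later rows by forward substitution.
  T[0,:] = [+0.0000 +0.0455 -0.5909 +0.4242 +0.2424 +0.2121]
  T[1,:] = [+0.0000 +0.0040 -0.4194 -0.1776 +0.0974 -0.2470]
  T[2,:] = [+0.0000 +0.0014 +0.0613 -0.4403 +0.1577 -0.0192]
  T[3,:] = [+0.0000 -0.0086 +0.2325 +0.0530 -0.4090 -0.0000]
  T[4,:] = [+0.0000 -0.0112 +0.1159 -0.2953 +0.0882 -0.1502]
  T[5,:] = [+0.0000 +0.0271 -0.3666 +0.3363 -0.0468 +0.1113]
|roots of det(T-λI)|: 0.5119, 0.2887, 0.2887, 0.1295, 0.0189, 0.0000.
ρ(T) = max|λ| = 0.5119; 0.5119 < 1, so it converges for any x₀.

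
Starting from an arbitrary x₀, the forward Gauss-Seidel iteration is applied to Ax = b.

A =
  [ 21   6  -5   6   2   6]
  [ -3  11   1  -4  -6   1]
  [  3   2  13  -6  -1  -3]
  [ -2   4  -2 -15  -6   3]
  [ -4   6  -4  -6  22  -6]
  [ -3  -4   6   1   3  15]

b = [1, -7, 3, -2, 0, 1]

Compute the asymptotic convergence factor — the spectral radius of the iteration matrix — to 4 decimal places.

0.5742

Let D = diag(21, 11, 13, -15, 22, 15); L, U the strict triangles.
Gauss-Seidel: T = -(D+L)⁻¹U, row 0 first, T[0,5] = -(6)/(21) = -0.2857; later rows by forward substitution.
  T[0,:] = [+0.0000, -0.2857, +0.2381, -0.2857, -0.0952, -0.2857]
  T[1,:] = [+0.0000, -0.0779, -0.0260, +0.2857, +0.5195, -0.1688]
  T[2,:] = [+0.0000, +0.0779, -0.0509, +0.4835, +0.0190, +0.3227]
  T[3,:] = [+0.0000, +0.0069, -0.0319, +0.0498, -0.2513, +0.1500]
  T[4,:] = [+0.0000, -0.0146, +0.0324, -0.0284, -0.2241, +0.3664]
  T[5,:] = [+0.0000, -0.1066, +0.0567, -0.1720, +0.1735, -0.3145]
|roots of det(T-λI)|: 0.5742, 0.2084, 0.2084, 0.1024, 0.1024, 0.0000.
ρ = 0.5742; 0.5742 < 1 ⇒ converges.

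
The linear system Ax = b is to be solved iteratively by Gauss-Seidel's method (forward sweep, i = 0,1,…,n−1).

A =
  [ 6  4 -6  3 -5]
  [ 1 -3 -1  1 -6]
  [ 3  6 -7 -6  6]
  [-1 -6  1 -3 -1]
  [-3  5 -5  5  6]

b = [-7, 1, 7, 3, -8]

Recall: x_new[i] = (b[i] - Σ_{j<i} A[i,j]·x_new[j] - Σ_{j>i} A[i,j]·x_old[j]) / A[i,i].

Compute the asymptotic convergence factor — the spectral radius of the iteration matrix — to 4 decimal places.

Let D = diag(6, -3, -7, -3, 6); L, U the strict triangles.
Gauss-Seidel: T = -(D+L)⁻¹U, row 0 first, T[0,2] = -(-6)/(6) = +1.0000; later rows by forward substitution.
  T[0,:] = [+0.0000 -0.6667 +1.0000 -0.5000 +0.8333]
  T[1,:] = [+0.0000 -0.2222 +0.0000 +0.1667 -1.7222]
  T[2,:] = [+0.0000 -0.4762 +0.4286 -0.9286 -0.2619]
  T[3,:] = [+0.0000 +0.5079 -0.1905 -0.4762 +2.7460]
  T[4,:] = [+0.0000 -0.9683 +1.0159 -0.7659 -0.6548]
|λ(T)| sorted: 1.2006, 0.8638, 0.8638, 0.0354, 0.0000.
ρ = 1.2006; 1.2006 > 1, so it fails to converge.

1.2006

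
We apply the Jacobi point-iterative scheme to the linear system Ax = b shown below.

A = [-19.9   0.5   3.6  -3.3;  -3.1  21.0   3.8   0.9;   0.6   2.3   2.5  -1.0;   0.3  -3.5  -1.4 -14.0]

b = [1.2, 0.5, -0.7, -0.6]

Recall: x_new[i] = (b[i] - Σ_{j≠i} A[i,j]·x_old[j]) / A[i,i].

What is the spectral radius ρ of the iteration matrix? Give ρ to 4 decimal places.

A = D + L + U where D = diag(-19.9, 21, 2.5, -14).
Jacobi: T = -D⁻¹(L+U), T[3,2] = -(-1.4)/(-14) = -0.1000; T[3,3] = 0.
  T[0,:] = [+0.0000 +0.0251 +0.1809 -0.1658]
  T[1,:] = [+0.1476 +0.0000 -0.1810 -0.0429]
  T[2,:] = [-0.2400 -0.9200 +0.0000 +0.4000]
  T[3,:] = [+0.0214 -0.2500 -0.1000 +0.0000]
|λ(T)| sorted: 0.3046, 0.2235, 0.2235, 0.1202.
spectral radius ρ = 0.3046; 0.3046 < 1 ⇒ converges.

0.3046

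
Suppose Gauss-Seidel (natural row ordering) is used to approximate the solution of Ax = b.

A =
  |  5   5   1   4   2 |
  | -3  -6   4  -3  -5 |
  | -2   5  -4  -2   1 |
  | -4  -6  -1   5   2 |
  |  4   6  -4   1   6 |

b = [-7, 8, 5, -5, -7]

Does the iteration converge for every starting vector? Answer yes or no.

no

Split A = D + L + U, D = diag(5, -6, -4, 5, 6).
GS T = -(D+L)⁻¹U: row 0 first, T[0,3] = -(4)/(5) = -0.8000; later rows by forward substitution.
  T[0,:] = [+0.0000  -1.0000  -0.2000  -0.8000  -0.4000]
  T[1,:] = [+0.0000  +0.5000  +0.7667  -0.1000  -0.6333]
  T[2,:] = [+0.0000  +1.1250  +1.0583  -0.2250  -0.3417]
  T[3,:] = [+0.0000  +0.0250  +0.9717  -0.8050  -1.5483]
  T[4,:] = [+0.0000  +0.9125  -0.0897  +0.6175  +0.9303]
|λ(T)| sorted: 1.2930, 0.6500, 0.6500, 0.1627, 0.0000.
ρ(T) = max|λ| = 1.2930; 1.2930 > 1 ⇒ diverges.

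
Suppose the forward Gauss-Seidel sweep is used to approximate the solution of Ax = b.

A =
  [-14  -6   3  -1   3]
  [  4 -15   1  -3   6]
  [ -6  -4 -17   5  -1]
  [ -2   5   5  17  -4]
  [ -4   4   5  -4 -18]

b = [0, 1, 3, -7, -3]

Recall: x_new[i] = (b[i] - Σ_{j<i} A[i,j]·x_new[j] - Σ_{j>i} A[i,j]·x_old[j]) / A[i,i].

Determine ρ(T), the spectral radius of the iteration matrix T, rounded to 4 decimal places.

Diagonal D = diag(-14, -15, -17, 17, -18); L, U strict lower/upper.
Gauss-Seidel: T = -(D+L)⁻¹U, row 0 first, T[0,3] = -(-1)/(-14) = -0.0714; later rows by forward substitution.
  T[0,:] = [+0.0000  -0.4286  +0.2143  -0.0714  +0.2143]
  T[1,:] = [+0.0000  -0.1143  +0.1238  -0.2190  +0.4571]
  T[2,:] = [+0.0000  +0.1782  -0.1048  +0.3709  -0.2420]
  T[3,:] = [+0.0000  -0.0692  +0.0196  -0.0531  +0.1972]
  T[4,:] = [+0.0000  +0.1347  -0.0536  +0.0820  -0.0571]
eigenvalue magnitudes: 0.5321, 0.1611, 0.0716, 0.0716, 0.0000.
ρ(T) = max|λ| = 0.5321; 0.5321 < 1 ⇒ converges.

0.5321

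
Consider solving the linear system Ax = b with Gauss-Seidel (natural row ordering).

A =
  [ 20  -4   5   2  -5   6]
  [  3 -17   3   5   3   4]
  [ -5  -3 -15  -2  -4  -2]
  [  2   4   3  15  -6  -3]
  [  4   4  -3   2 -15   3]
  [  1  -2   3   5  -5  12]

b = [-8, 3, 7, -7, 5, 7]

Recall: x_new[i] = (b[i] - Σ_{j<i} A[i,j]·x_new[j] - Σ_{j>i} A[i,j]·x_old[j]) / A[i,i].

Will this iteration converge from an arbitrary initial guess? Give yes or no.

yes

A = D + L + U where D = diag(20, -17, -15, 15, -15, 12).
GS T = -(D+L)⁻¹U: row 0 first, T[0,3] = -(2)/(20) = -0.1000; later rows by forward substitution.
  T[0,:] = [+0.0000  +0.2000  -0.2500  -0.1000  +0.2500  -0.3000]
  T[1,:] = [+0.0000  +0.0353  +0.1324  +0.2765  +0.2206  +0.1824]
  T[2,:] = [+0.0000  -0.0737  +0.0569  -0.1553  -0.3941  -0.0698]
  T[3,:] = [+0.0000  -0.0213  -0.0133  -0.0293  +0.3867  +0.2053]
  T[4,:] = [+0.0000  +0.0746  -0.0445  +0.0742  +0.2559  +0.2100]
  T[5,:] = [+0.0000  +0.0476  +0.0157  +0.1364  +0.0600  +0.0748]
|λ(T)| sorted: 0.5236, 0.1781, 0.1781, 0.0771, 0.0245, 0.0000.
ρ = 0.5236; 0.5236 < 1: convergent.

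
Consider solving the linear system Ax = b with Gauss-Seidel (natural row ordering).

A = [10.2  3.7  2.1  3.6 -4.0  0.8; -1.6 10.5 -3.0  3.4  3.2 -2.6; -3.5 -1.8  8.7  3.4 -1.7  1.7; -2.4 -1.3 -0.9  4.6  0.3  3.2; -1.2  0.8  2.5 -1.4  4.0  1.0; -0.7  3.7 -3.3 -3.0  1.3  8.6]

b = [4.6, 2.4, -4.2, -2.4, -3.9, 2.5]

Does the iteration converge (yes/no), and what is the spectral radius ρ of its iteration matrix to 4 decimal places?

Write A = D+L+U with D = diag(10.2, 10.5, 8.7, 4.6, 4, 8.6).
GS T = -(D+L)⁻¹U: row 0 first, T[0,3] = -(3.6)/(10.2) = -0.3529; later rows by forward substitution.
  T[0,:] = [+0.0000 -0.3627 -0.2059 -0.3529 +0.3922 -0.0784]
  T[1,:] = [+0.0000 -0.0553 +0.2543 -0.3776 -0.2450 +0.2357]
  T[2,:] = [+0.0000 -0.1574 -0.0302 -0.6109 +0.3025 -0.1782]
  T[3,:] = [+0.0000 -0.2357 -0.0414 -0.4104 +0.1293 -0.7048]
  T[4,:] = [+0.0000 -0.0819 -0.1083 +0.2078 +0.0229 -0.4560]
  T[5,:] = [+0.0000 -0.1360 -0.1359 -0.2753 +0.2951 -0.3531]
|λ(T)| sorted: 0.8864, 0.3377, 0.3377, 0.0703, 0.0076, 0.0000.
spectral radius ρ = 0.8864; 0.8864 < 1, so it converges for any x₀.

yes, ρ = 0.8864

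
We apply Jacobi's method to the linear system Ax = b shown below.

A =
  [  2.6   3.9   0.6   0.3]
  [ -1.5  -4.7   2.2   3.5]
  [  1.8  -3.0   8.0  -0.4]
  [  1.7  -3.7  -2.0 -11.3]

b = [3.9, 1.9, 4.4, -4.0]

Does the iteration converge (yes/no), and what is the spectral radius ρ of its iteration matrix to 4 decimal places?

yes, ρ = 0.6418

Let D = diag(2.6, -4.7, 8, -11.3); L, U the strict triangles.
T_J = -D⁻¹(L+U): T[2,1] = -(-3)/(8) = +0.3750; T[2,2] = 0.
  T[0,:] = [+0.0000  -1.5000  -0.2308  -0.1154]
  T[1,:] = [-0.3191  +0.0000  +0.4681  +0.7447]
  T[2,:] = [-0.2250  +0.3750  +0.0000  +0.0500]
  T[3,:] = [+0.1504  -0.3274  -0.1770  +0.0000]
moduli |λ_i(T)| = 0.6418, 0.5003, 0.5003, 0.2935.
ρ(T) = max|λ| = 0.6418; 0.6418 < 1: convergent.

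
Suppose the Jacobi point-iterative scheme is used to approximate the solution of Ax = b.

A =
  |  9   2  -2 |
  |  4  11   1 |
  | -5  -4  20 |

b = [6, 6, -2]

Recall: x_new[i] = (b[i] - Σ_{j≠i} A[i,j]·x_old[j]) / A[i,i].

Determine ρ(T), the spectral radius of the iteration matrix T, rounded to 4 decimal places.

Diagonal D = diag(9, 11, 20); L, U strict lower/upper.
T_J = -D⁻¹(L+U): T[1,2] = -(1)/(11) = -0.0909; T[1,1] = 0.
  T[0,:] = [+0.0000  -0.2222  +0.2222]
  T[1,:] = [-0.3636  +0.0000  -0.0909]
  T[2,:] = [+0.2500  +0.2000  +0.0000]
|eigenvalues of T|: 0.3836, 0.2802, 0.1034.
ρ(T) = max|λ| = 0.3836; 0.3836 < 1, so it converges for any x₀.

0.3836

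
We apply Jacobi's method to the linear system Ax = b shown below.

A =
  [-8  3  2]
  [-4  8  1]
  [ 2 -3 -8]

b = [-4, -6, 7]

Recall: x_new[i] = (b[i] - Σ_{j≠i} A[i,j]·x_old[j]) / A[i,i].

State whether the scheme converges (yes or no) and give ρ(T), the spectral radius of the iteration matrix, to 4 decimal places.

Let D = diag(-8, 8, -8); L, U the strict triangles.
Jacobi T = -D⁻¹(L+U): T[1,2] = -(1)/(8) = -0.1250; T[1,1] = 0.
  T[0,:] = [+0.0000 +0.3750 +0.2500]
  T[1,:] = [+0.5000 +0.0000 -0.1250]
  T[2,:] = [+0.2500 -0.3750 +0.0000]
moduli |λ_i(T)| = 0.6250, 0.3750, 0.2500.
spectral radius ρ = 0.6250; 0.6250 < 1 ⇒ converges.

yes, ρ = 0.6250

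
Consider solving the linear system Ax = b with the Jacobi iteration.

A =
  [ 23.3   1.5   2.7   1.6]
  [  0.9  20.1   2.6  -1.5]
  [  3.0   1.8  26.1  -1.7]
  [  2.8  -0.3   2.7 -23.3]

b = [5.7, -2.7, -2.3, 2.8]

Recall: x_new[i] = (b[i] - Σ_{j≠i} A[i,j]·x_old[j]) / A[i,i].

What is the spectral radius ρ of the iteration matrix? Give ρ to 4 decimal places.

A = D + L + U where D = diag(23.3, 20.1, 26.1, -23.3).
T_J = -D⁻¹(L+U): T[1,2] = -(2.6)/(20.1) = -0.1294; T[1,1] = 0.
  T[0,:] = [+0.0000, -0.0644, -0.1159, -0.0687]
  T[1,:] = [-0.0448, +0.0000, -0.1294, +0.0746]
  T[2,:] = [-0.1149, -0.0690, +0.0000, +0.0651]
  T[3,:] = [+0.1202, -0.0129, +0.1159, +0.0000]
eigenvalue magnitudes: 0.2034, 0.1381, 0.0943, 0.0943.
ρ(T) = max|λ| = 0.2034; 0.2034 < 1 ⇒ converges.

0.2034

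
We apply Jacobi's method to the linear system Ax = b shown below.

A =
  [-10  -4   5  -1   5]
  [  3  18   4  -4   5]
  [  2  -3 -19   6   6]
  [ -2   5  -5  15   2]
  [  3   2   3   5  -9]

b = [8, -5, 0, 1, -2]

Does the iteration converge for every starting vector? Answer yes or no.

yes

Write A = D+L+U with D = diag(-10, 18, -19, 15, -9).
T_J = -D⁻¹(L+U): T[3,0] = -(-2)/(15) = +0.1333; T[3,3] = 0.
  T[0,:] = [+0.0000 -0.4000 +0.5000 -0.1000 +0.5000]
  T[1,:] = [-0.1667 +0.0000 -0.2222 +0.2222 -0.2778]
  T[2,:] = [+0.1053 -0.1579 +0.0000 +0.3158 +0.3158]
  T[3,:] = [+0.1333 -0.3333 +0.3333 +0.0000 -0.1333]
  T[4,:] = [+0.3333 +0.2222 +0.3333 +0.5556 +0.0000]
|λ(T)| sorted: 0.8805, 0.4507, 0.4507, 0.3372, 0.3372.
ρ(T) = max|λ| = 0.8805; 0.8805 < 1 ⇒ converges.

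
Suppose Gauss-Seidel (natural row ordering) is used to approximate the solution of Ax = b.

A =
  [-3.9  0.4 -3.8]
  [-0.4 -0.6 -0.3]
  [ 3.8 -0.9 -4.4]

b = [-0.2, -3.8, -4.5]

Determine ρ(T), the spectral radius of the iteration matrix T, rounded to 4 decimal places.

0.8907

Let D = diag(-3.9, -0.6, -4.4); L, U the strict triangles.
T_GS = -(D+L)⁻¹U: row 0 first, T[0,2] = -(-3.8)/(-3.9) = -0.9744; later rows by forward substitution.
  T[0,:] = [+0.0000  +0.1026  -0.9744]
  T[1,:] = [+0.0000  -0.0684  +0.1496]
  T[2,:] = [+0.0000  +0.1026  -0.8721]
|roots of det(T-λI)|: 0.8907, 0.0497, 0.0000.
ρ = 0.8907; 0.8907 < 1: convergent.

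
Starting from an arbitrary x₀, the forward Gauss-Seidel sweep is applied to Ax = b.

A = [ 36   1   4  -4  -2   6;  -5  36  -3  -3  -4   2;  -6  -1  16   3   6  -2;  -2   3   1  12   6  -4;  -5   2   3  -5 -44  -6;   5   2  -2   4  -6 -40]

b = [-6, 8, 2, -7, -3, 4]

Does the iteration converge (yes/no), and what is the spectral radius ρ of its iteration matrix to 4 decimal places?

Let D = diag(36, 36, 16, 12, -44, -40); L, U the strict triangles.
Gauss-Seidel: T = -(D+L)⁻¹U, row 0 first, T[0,4] = -(-2)/(36) = +0.0556; later rows by forward substitution.
  T[0,:] = [+0.0000  -0.0278  -0.1111  +0.1111  +0.0556  -0.1667]
  T[1,:] = [+0.0000  -0.0039  +0.0679  +0.0988  +0.1188  -0.0787]
  T[2,:] = [+0.0000  -0.0107  -0.0374  -0.1397  -0.3467  +0.0576]
  T[3,:] = [+0.0000  -0.0028  -0.0324  +0.0055  -0.4916  +0.3204]
  T[4,:] = [+0.0000  +0.0026  +0.0168  -0.0183  +0.0313  -0.1535]
  T[5,:] = [+0.0000  -0.0038  -0.0144  +0.0291  -0.0236  +0.0274]
eigenvalue magnitudes: 0.2117, 0.0935, 0.0935, 0.0447, 0.0447, 0.0000.
ρ(T) = max|λ| = 0.2117; 0.2117 < 1, so it converges for any x₀.

yes, ρ = 0.2117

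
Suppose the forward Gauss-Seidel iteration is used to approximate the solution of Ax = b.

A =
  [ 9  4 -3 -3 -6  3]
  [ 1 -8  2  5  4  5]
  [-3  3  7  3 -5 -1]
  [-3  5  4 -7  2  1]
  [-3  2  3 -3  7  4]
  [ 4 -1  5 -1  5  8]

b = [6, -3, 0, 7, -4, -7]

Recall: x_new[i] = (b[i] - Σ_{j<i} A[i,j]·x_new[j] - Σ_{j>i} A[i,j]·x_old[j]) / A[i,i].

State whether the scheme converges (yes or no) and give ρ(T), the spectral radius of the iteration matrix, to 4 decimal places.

Split A = D + L + U, D = diag(9, -8, 7, -7, 7, 8).
Gauss-Seidel: T = -(D+L)⁻¹U, row 0 first, T[0,1] = -(4)/(9) = -0.4444; later rows by forward substitution.
  T[0,:] = [+0.0000  -0.4444  +0.3333  +0.3333  +0.6667  -0.3333]
  T[1,:] = [+0.0000  -0.0556  +0.2917  +0.6667  +0.5833  +0.5833]
  T[2,:] = [+0.0000  -0.1667  +0.0179  -0.5714  +0.7500  -0.2500]
  T[3,:] = [+0.0000  +0.0556  +0.0757  +0.0068  +0.8452  +0.5595]
  T[4,:] = [+0.0000  -0.0794  +0.0843  +0.2002  +0.1599  -0.5340]
  T[5,:] = [+0.0000  +0.3760  -0.1846  +0.1495  -0.7234  +0.7995]
eigenvalue magnitudes: 1.3209, 0.5316, 0.5097, 0.5097, 0.0213, 0.0000.
ρ = 1.3209; 1.3209 > 1, so it fails to converge.

no, ρ = 1.3209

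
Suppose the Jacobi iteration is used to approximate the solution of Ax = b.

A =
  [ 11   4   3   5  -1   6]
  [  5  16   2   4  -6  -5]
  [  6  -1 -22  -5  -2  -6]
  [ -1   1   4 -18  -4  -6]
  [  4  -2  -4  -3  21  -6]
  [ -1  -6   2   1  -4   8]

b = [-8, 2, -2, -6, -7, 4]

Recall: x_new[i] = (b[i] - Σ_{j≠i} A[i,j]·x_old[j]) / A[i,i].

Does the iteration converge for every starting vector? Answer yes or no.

yes

A = D + L + U where D = diag(11, 16, -22, -18, 21, 8).
T_J = -D⁻¹(L+U): T[4,0] = -(4)/(21) = -0.1905; T[4,4] = 0.
  T[0,:] = [+0.0000 -0.3636 -0.2727 -0.4545 +0.0909 -0.5455]
  T[1,:] = [-0.3125 +0.0000 -0.1250 -0.2500 +0.3750 +0.3125]
  T[2,:] = [+0.2727 -0.0455 +0.0000 -0.2273 -0.0909 -0.2727]
  T[3,:] = [-0.0556 +0.0556 +0.2222 +0.0000 -0.2222 -0.3333]
  T[4,:] = [-0.1905 +0.0952 +0.1905 +0.1429 +0.0000 +0.2857]
  T[5,:] = [+0.1250 +0.7500 -0.2500 -0.1250 +0.5000 +0.0000]
|λ(T)| sorted: 0.9154, 0.6692, 0.6692, 0.2711, 0.2711, 0.0211.
ρ = 0.9154; 0.9154 < 1 ⇒ converges.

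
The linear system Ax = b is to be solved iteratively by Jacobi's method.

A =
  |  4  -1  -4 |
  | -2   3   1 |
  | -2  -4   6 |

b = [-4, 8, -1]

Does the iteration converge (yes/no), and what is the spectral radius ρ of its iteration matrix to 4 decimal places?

yes, ρ = 0.8699

Diagonal D = diag(4, 3, 6); L, U strict lower/upper.
Jacobi T = -D⁻¹(L+U): T[2,1] = -(-4)/(6) = +0.6667; T[2,2] = 0.
  T[0,:] = [+0.0000 +0.2500 +1.0000]
  T[1,:] = [+0.6667 +0.0000 -0.3333]
  T[2,:] = [+0.3333 +0.6667 +0.0000]
moduli |λ_i(T)| = 0.8699, 0.6921, 0.6921.
ρ(T) = max|λ| = 0.8699; 0.8699 < 1, so it converges for any x₀.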